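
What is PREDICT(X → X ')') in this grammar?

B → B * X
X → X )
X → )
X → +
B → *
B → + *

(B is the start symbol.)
{ ')', '+' }

PREDICT(X → X ')') = (FIRST(RHS) \ {ε}) ∪ (FOLLOW(X) if ε ∈ FIRST(RHS), i.e. RHS ⇒* ε)
FIRST(X) = { ')', '+' }
FIRST(X ')') = { ')', '+' }
ε ∉ FIRST(X ')'), so FOLLOW(X) is not added.
PREDICT(X → X ')') = { ')', '+' }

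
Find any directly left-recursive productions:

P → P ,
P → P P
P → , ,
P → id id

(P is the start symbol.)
P → P ,: LEFT RECURSIVE (starts with P)
P → P P: LEFT RECURSIVE (starts with P)
P → , ,: starts with ','
P → id id: starts with id

The grammar has direct left recursion on: P.

Answer: Yes, P is left-recursive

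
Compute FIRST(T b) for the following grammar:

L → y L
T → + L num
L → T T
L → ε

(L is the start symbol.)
FIRST sets of the non-terminals involved (from the grammar, by fixed-point iteration):
  FIRST(T) = { '+' }

To compute FIRST(T b), process the symbols left to right:
Symbol T is a non-terminal. Add FIRST(T) \ {ε} = { '+' }
T is not nullable (ε ∉ FIRST(T)), so stop here.
FIRST(T b) = { '+' }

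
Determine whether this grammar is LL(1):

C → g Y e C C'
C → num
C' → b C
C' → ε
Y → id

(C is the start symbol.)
No. Predict set conflict for C': { 'b' }

A grammar is LL(1) if for each non-terminal N with multiple productions, the predict sets of those productions are pairwise disjoint, where PREDICT(N → α) = (FIRST(α) \ {ε}) ∪ (FOLLOW(N) if α ⇒* ε).

Relevant sets:
  FOLLOW(C') = { $, 'b' }

For C:
  PREDICT(C → g Y e C C') = { 'g' }
  PREDICT(C → num) = { 'num' }
For C':
  PREDICT(C' → b C) = { 'b' }
  PREDICT(C' → ε) = { $, 'b' }
Y has a single production, so nothing to check there.

Conflict found: Predict set conflict for C': { 'b' }
The grammar is NOT LL(1).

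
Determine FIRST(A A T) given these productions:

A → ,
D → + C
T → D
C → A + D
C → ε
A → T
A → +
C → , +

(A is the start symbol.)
{ '+', ',' }

FIRST sets of the non-terminals involved (from the grammar, by fixed-point iteration):
  FIRST(A) = { '+', ',' }

To compute FIRST(A A T), process the symbols left to right:
Symbol A is a non-terminal. Add FIRST(A) \ {ε} = { '+', ',' }
A is not nullable (ε ∉ FIRST(A)), so stop here.
FIRST(A A T) = { '+', ',' }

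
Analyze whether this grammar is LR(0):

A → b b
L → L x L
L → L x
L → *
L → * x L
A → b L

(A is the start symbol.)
Augment with A' → A and build the canonical LR(0) collection (I0 = CLOSURE({[A' → . A]}), then GOTO on every symbol after a dot until no new states appear). It has 10 states:
  I0: { [A → . b L], [A → . b b], [A' → . A] }  — shift
  I1: { [A' → A .] }  — accept
  I2: { [A → b . L], [A → b . b], [L → . * x L], [L → . *], [L → . L x L], [L → . L x] }  — shift
  I3: { [L → * . x L], [L → * .] }  — shift, reduce
  I4: { [A → b L .], [L → L . x L], [L → L . x] }  — shift, reduce
  I5: { [A → b b .] }  — reduce
  I6: { [L → . * x L], [L → . *], [L → . L x L], [L → . L x], [L → L x . L], [L → L x .] }  — shift, reduce
  I7: { [L → L . x L], [L → L . x], [L → L x L .] }  — shift, reduce
  I8: { [L → * x . L], [L → . * x L], [L → . *], [L → . L x L], [L → . L x] }  — shift
  I9: { [L → * x L .], [L → L . x L], [L → L . x] }  — shift, reduce

Conflict in state I3:
  Shift-reduce conflict between [L → * .] and [L → * . x L]
So the grammar is NOT LR(0).

Answer: No. Shift-reduce conflict between [L → * .] and [L → * . x L]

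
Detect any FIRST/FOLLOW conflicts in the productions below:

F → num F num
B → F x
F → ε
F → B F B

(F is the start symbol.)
Yes. F → num F num with FOLLOW(F) on { 'num' }; F → B F B with FOLLOW(F) on { 'num', 'x' }

A FIRST/FOLLOW conflict occurs when a non-terminal N has a nullable alternative N → β (β ⇒* ε) and another alternative N → α with FIRST(α) ∩ FOLLOW(N) ≠ ∅: on such a lookahead the parser cannot decide between expanding α and letting N vanish via β.

Nullable non-terminals: F.
FIRST sets used below: FIRST(B) = { 'num', 'x' }

F: nullable alternative(s) F → ε; FOLLOW(F) = { $, 'num', 'x' }
  F → num F num: FIRST \ {ε} = { 'num' } — overlaps FOLLOW(F) on { 'num' }: CONFLICT
  F → ε: FIRST \ {ε} = { } — this is the only nullable alternative, skip
  F → B F B: FIRST \ {ε} = { 'num', 'x' } — overlaps FOLLOW(F) on { 'num', 'x' }: CONFLICT

B has no nullable alternative, so no FIRST/FOLLOW check is needed there.

So the grammar has 2 FIRST/FOLLOW conflicts (marked CONFLICT above).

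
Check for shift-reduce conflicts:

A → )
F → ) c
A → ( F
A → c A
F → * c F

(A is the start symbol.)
No shift-reduce conflicts

Augment with A' → A and build the canonical LR(0) collection (I0 = CLOSURE({[A' → . A]}), then GOTO on every symbol after a dot until no new states appear). It has 12 states:
  I0: { [A → . ( F], [A → . )], [A → . c A], [A' → . A] }  — shift
  I1: { [A → ( . F], [F → . ) c], [F → . * c F] }  — shift
  I2: { [A → ) .] }  — reduce
  I3: { [A' → A .] }  — accept
  I4: { [A → . ( F], [A → . )], [A → . c A], [A → c . A] }  — shift
  I5: { [A → c A .] }  — reduce
  I6: { [F → ) . c] }  — shift
  I7: { [F → * . c F] }  — shift
  I8: { [A → ( F .] }  — reduce
  I9: { [F → * c . F], [F → . ) c], [F → . * c F] }  — shift
  I10: { [F → * c F .] }  — reduce
  I11: { [F → ) c .] }  — reduce

No state contains both a complete item and a shift item.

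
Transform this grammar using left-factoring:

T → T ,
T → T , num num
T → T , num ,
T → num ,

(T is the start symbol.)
Left-factoring transforms A → αβ₁ | αβ₂ into A → αA' and A' → β₁ | β₂
(α is the longest common prefix among the alternatives). Repeat until
no nonterminal has two alternatives with a common prefix.

Round 1: T has alternatives sharing prefix 'T ,'. Introduce T': T → T , T'
  Add: T' → ε
  Add: T' → num num
  Add: T' → num ,

Round 2: T' has alternatives sharing prefix 'num'. Introduce T'': T' → num T''
  Add: T'' → num
  Add: T'' → ,

No remaining common prefixes — done.

Resulting grammar:
T → T , T'
T' → ε
T' → num T''
T'' → num
T'' → ,
T → num ,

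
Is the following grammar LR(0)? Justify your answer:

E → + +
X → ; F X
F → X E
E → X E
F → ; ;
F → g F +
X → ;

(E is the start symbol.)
A grammar is LR(0) if no state in the canonical LR(0) collection has:
  - both a shift item (dot before a terminal) and a complete item (shift-reduce conflict), or
  - two or more complete items (reduce-reduce conflict; the accept item [E' → E .] counts as a complete item here).

Augment with E' → E and build the canonical LR(0) collection (I0 = CLOSURE({[E' → . E]}), then GOTO on every symbol after a dot until no new states appear). It has 16 states:
  I0: { [E → . + +], [E → . X E], [E' → . E], [X → . ; F X], [X → . ;] }  — shift
  I1: { [E → + . +] }  — shift
  I2: { [F → . ; ;], [F → . X E], [F → . g F +], [X → . ; F X], [X → . ;], [X → ; . F X], [X → ; .] }  — shift, reduce
  I3: { [E' → E .] }  — accept
  I4: { [E → . + +], [E → . X E], [E → X . E], [X → . ; F X], [X → . ;] }  — shift
  I5: { [E → X E .] }  — reduce
  I6: { [F → . ; ;], [F → . X E], [F → . g F +], [F → ; . ;], [X → . ; F X], [X → . ;], [X → ; . F X], [X → ; .] }  — shift, reduce
  I7: { [X → . ; F X], [X → . ;], [X → ; F . X] }  — shift
  I8: { [E → . + +], [E → . X E], [F → X . E], [X → . ; F X], [X → . ;] }  — shift
  I9: { [F → . ; ;], [F → . X E], [F → . g F +], [F → g . F +], [X → . ; F X], [X → . ;] }  — shift
  I10: { [F → g F . +] }  — shift
  I11: { [F → g F + .] }  — reduce
  I12: { [F → X E .] }  — reduce
  I13: { [X → ; F X .] }  — reduce
  I14: { [F → . ; ;], [F → . X E], [F → . g F +], [F → ; . ;], [F → ; ; .], [X → . ; F X], [X → . ;], [X → ; . F X], [X → ; .] }  — shift, 2 reduces
  I15: { [E → + + .] }  — reduce

Conflict in state I2:
  Shift-reduce conflict between [X → ; .] and [F → . ; ;]
So the grammar is NOT LR(0).

Answer: No. Shift-reduce conflict between [X → ; .] and [F → . ; ;]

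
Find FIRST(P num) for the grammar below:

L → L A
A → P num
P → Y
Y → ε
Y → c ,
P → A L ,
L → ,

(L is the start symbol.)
FIRST sets of the non-terminals involved (from the grammar, by fixed-point iteration):
  FIRST(P) = { 'c', 'num', ε }

To compute FIRST(P num), process the symbols left to right:
Symbol P is a non-terminal. Add FIRST(P) \ {ε} = { 'c', 'num' }
P is nullable (ε ∈ FIRST(P)), continue to the next symbol.
Symbol num is a terminal. Add 'num' and stop.
FIRST(P num) = { 'c', 'num' }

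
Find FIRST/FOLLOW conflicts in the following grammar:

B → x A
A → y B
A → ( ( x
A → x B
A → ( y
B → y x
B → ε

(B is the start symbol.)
No FIRST/FOLLOW conflicts.

A FIRST/FOLLOW conflict occurs when a non-terminal N has a nullable alternative N → β (β ⇒* ε) and another alternative N → α with FIRST(α) ∩ FOLLOW(N) ≠ ∅: on such a lookahead the parser cannot decide between expanding α and letting N vanish via β.

Nullable non-terminals: B.

B: nullable alternative(s) B → ε; FOLLOW(B) = { $ }
  B → x A: FIRST \ {ε} = { 'x' } — disjoint from FOLLOW(B)
  B → y x: FIRST \ {ε} = { 'y' } — disjoint from FOLLOW(B)
  B → ε: FIRST \ {ε} = { } — this is the only nullable alternative, skip

A has no nullable alternative, so no FIRST/FOLLOW check is needed there.

No FIRST/FOLLOW conflicts found.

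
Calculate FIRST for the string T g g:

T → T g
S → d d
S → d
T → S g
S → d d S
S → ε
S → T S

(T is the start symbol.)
FIRST sets of the non-terminals involved (from the grammar, by fixed-point iteration):
  FIRST(T) = { 'd', 'g' }

To compute FIRST(T g g), process the symbols left to right:
Symbol T is a non-terminal. Add FIRST(T) \ {ε} = { 'd', 'g' }
T is not nullable (ε ∉ FIRST(T)), so stop here.
FIRST(T g g) = { 'd', 'g' }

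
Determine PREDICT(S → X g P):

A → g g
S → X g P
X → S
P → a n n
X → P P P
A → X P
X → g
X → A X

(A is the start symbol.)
PREDICT(S → X g P) = (FIRST(RHS) \ {ε}) ∪ (FOLLOW(S) if ε ∈ FIRST(RHS), i.e. RHS ⇒* ε)
FIRST(X) = { 'a', 'g' }
FIRST(X g P) = { 'a', 'g' }
ε ∉ FIRST(X g P), so FOLLOW(S) is not added.
PREDICT(S → X g P) = { 'a', 'g' }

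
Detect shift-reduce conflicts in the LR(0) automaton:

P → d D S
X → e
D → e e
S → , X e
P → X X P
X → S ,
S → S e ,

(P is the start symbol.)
Yes — I10: [P → d D S .] vs [S → S . e ,]

Augment with P' → P and build the canonical LR(0) collection (I0 = CLOSURE({[P' → . P]}), then GOTO on every symbol after a dot until no new states appear). It has 18 states:
  I0: { [P → . X X P], [P → . d D S], [P' → . P], [S → . , X e], [S → . S e ,], [X → . S ,], [X → . e] }  — shift
  I1: { [S → , . X e], [S → . , X e], [S → . S e ,], [X → . S ,], [X → . e] }  — shift
  I2: { [P' → P .] }  — accept
  I3: { [S → S . e ,], [X → S . ,] }  — shift
  I4: { [P → X . X P], [S → . , X e], [S → . S e ,], [X → . S ,], [X → . e] }  — shift
  I5: { [D → . e e], [P → d . D S] }  — shift
  I6: { [X → e .] }  — reduce
  I7: { [P → d D . S], [S → . , X e], [S → . S e ,] }  — shift
  I8: { [D → e . e] }  — shift
  I9: { [D → e e .] }  — reduce
  I10: { [P → d D S .], [S → S . e ,] }  — shift, reduce
  I11: { [S → S e . ,] }  — shift
  I12: { [S → S e , .] }  — reduce
  I13: { [P → . X X P], [P → . d D S], [P → X X . P], [S → . , X e], [S → . S e ,], [X → . S ,], [X → . e] }  — shift
  I14: { [P → X X P .] }  — reduce
  I15: { [X → S , .] }  — reduce
  I16: { [S → , X . e] }  — shift
  I17: { [S → , X e .] }  — reduce

I10 contains reduce item [P → d D S .] and shift item [S → S . e ,] — shift-reduce conflict.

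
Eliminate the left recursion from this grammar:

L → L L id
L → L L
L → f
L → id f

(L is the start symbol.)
L → f L'
L → id f L'
L' → L id L'
L' → L L'
L' → ε

L is directly left-recursive. The standard transformation for
  A → A α₁ | ... | A α_m | β₁ | ... | β_n
is
  A  → β₁ A' | ... | β_n A'
  A' → α₁ A' | ... | α_m A' | ε

L → f becomes L → f L'
L → id f becomes L → id f L'
L → L L id becomes L' → L id L'
L → L L becomes L' → L L'
Add L' → ε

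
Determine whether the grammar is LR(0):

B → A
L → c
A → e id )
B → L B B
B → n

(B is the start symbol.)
Yes, the grammar is LR(0)

Augment with B' → B and build the canonical LR(0) collection (I0 = CLOSURE({[B' → . B]}), then GOTO on every symbol after a dot until no new states appear). It has 11 states:
  I0: { [A → . e id )], [B → . A], [B → . L B B], [B → . n], [B' → . B], [L → . c] }  — shift
  I1: { [B → A .] }  — reduce
  I2: { [B' → B .] }  — accept
  I3: { [A → . e id )], [B → . A], [B → . L B B], [B → . n], [B → L . B B], [L → . c] }  — shift
  I4: { [L → c .] }  — reduce
  I5: { [A → e . id )] }  — shift
  I6: { [B → n .] }  — reduce
  I7: { [A → e id . )] }  — shift
  I8: { [A → e id ) .] }  — reduce
  I9: { [A → . e id )], [B → . A], [B → . L B B], [B → . n], [B → L B . B], [L → . c] }  — shift
  I10: { [B → L B B .] }  — reduce

Every state is either a pure shift/goto state or contains exactly one complete item and nothing to shift — no conflicts. The grammar is LR(0).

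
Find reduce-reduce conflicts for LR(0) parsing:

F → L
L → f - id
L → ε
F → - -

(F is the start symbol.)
A reduce-reduce conflict occurs when an LR(0) state has two complete items [A → α .] and [B → β .] — both call for a reduction, and with no lookahead the parser cannot choose between them.

Augment with F' → F and build the canonical LR(0) collection (I0 = CLOSURE({[F' → . F]}), then GOTO on every symbol after a dot until no new states appear). It has 8 states:
  I0: { [F → . - -], [F → . L], [F' → . F], [L → . f - id], [L → .] }  — shift, reduce
  I1: { [F → - . -] }  — shift
  I2: { [F' → F .] }  — accept
  I3: { [F → L .] }  — reduce
  I4: { [L → f . - id] }  — shift
  I5: { [L → f - . id] }  — shift
  I6: { [L → f - id .] }  — reduce
  I7: { [F → - - .] }  — reduce

No state contains more than one complete item.

Answer: No reduce-reduce conflicts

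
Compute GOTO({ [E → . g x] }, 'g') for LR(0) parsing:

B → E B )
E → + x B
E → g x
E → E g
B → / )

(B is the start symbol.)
GOTO(I, 'g') = CLOSURE({ [A → αX.β] : [A → α.Xβ] ∈ I, X = 'g' })

Items with dot before 'g', with the dot advanced:
  [E → . g x] → [E → g . x]
Closure adds nothing (no advanced item has the dot before a non-terminal).

GOTO = { [E → g . x] }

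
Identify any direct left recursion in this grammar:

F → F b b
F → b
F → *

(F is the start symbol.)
Yes, F is left-recursive

Direct left recursion occurs when N → N α for some non-terminal N (the right-hand side begins with the left-hand side itself).

F → F b b: LEFT RECURSIVE (starts with F)
F → b: starts with b
F → *: starts with '*'

The grammar has direct left recursion on: F.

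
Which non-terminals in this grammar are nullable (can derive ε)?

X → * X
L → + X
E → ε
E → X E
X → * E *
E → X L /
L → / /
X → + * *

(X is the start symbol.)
{ 'E' }

A non-terminal is nullable if it can derive ε (the empty string): either it has an ε-production, or it has a production whose right-hand side consists entirely of nullable non-terminals.

ε-productions: E → ε
So E is immediately nullable.
No further non-terminal can be added: every production for the remaining non-terminals contains a terminal or a non-nullable non-terminal.
Nullable = { 'E' }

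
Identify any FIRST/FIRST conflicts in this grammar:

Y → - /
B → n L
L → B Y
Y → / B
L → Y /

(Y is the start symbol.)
FIRST sets of the non-terminals at (or reachable through a nullable prefix from) the front of some alternative:
  FIRST(B) = { 'n' }
  FIRST(Y) = { '-', '/' }

Productions for Y:
  Y → - /: FIRST = { '-' }
  Y → / B: FIRST = { '/' }
Productions for L:
  L → B Y: FIRST = { 'n' }
  L → Y /: FIRST = { '-', '/' }
B has only one production, so no FIRST/FIRST conflict is possible there.

All alternatives of each non-terminal have pairwise disjoint FIRST sets.

Answer: No FIRST/FIRST conflicts.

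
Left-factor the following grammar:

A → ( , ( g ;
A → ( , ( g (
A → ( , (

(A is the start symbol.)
A → ( , ( A'
A' → g A''
A'' → ;
A'' → (
A' → ε

Left-factoring transforms A → αβ₁ | αβ₂ into A → αA' and A' → β₁ | β₂
(α is the longest common prefix among the alternatives). Repeat until
no nonterminal has two alternatives with a common prefix.

Round 1: A has alternatives sharing prefix '( , ('. Introduce A': A → ( , ( A'
  Add: A' → g ;
  Add: A' → g (
  Add: A' → ε

Round 2: A' has alternatives sharing prefix 'g'. Introduce A'': A' → g A''
  Add: A'' → ;
  Add: A'' → (

No remaining common prefixes — done.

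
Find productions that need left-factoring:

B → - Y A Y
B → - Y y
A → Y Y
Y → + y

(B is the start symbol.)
Left-factoring is needed when two productions for the same non-terminal
share a common prefix on the right-hand side.

Productions for B:
  B → - Y A Y
  B → - Y y

Found common prefix '- Y' in productions for B

Answer: Yes, B has productions with common prefix '- Y'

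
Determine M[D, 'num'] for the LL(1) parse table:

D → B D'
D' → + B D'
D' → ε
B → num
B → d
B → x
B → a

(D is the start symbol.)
To find M[D, 'num'], we find productions for D where 'num' is in the predict set (PREDICT(N → α) = (FIRST(α) \ {ε}) ∪ (FOLLOW(N) if α ⇒* ε)).

Relevant sets:
  FIRST(B) = { 'a', 'd', 'num', 'x' }

D → B D': PREDICT = { 'a', 'd', 'num', 'x' }
  'num' is in predict set, so this production goes in M[D, 'num']

M[D, 'num'] = D → B D'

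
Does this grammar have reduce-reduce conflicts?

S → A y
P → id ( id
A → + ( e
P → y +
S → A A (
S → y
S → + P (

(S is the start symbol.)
No reduce-reduce conflicts

A reduce-reduce conflict occurs when an LR(0) state has two complete items [A → α .] and [B → β .] — both call for a reduction, and with no lookahead the parser cannot choose between them.

Augment with S' → S and build the canonical LR(0) collection (I0 = CLOSURE({[S' → . S]}), then GOTO on every symbol after a dot until no new states appear). It has 18 states:
  I0: { [A → . + ( e], [S → . + P (], [S → . A A (], [S → . A y], [S → . y], [S' → . S] }  — shift
  I1: { [A → + . ( e], [P → . id ( id], [P → . y +], [S → + . P (] }  — shift
  I2: { [A → . + ( e], [S → A . A (], [S → A . y] }  — shift
  I3: { [S' → S .] }  — accept
  I4: { [S → y .] }  — reduce
  I5: { [A → + . ( e] }  — shift
  I6: { [S → A A . (] }  — shift
  I7: { [S → A y .] }  — reduce
  I8: { [S → A A ( .] }  — reduce
  I9: { [A → + ( . e] }  — shift
  I10: { [A → + ( e .] }  — reduce
  I11: { [S → + P . (] }  — shift
  I12: { [P → id . ( id] }  — shift
  I13: { [P → y . +] }  — shift
  I14: { [P → y + .] }  — reduce
  I15: { [P → id ( . id] }  — shift
  I16: { [P → id ( id .] }  — reduce
  I17: { [S → + P ( .] }  — reduce

No state contains more than one complete item.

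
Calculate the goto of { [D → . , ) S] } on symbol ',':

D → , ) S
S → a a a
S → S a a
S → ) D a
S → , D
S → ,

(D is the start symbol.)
GOTO(I, ',') = CLOSURE({ [A → αX.β] : [A → α.Xβ] ∈ I, X = ',' })

Items with dot before ',', with the dot advanced:
  [D → . , ) S] → [D → , . ) S]
Closure adds nothing (no advanced item has the dot before a non-terminal).

GOTO = { [D → , . ) S] }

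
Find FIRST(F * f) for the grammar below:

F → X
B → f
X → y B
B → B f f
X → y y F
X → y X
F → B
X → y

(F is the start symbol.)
{ 'f', 'y' }

FIRST sets of the non-terminals involved (from the grammar, by fixed-point iteration):
  FIRST(F) = { 'f', 'y' }

To compute FIRST(F * f), process the symbols left to right:
Symbol F is a non-terminal. Add FIRST(F) \ {ε} = { 'f', 'y' }
F is not nullable (ε ∉ FIRST(F)), so stop here.
FIRST(F * f) = { 'f', 'y' }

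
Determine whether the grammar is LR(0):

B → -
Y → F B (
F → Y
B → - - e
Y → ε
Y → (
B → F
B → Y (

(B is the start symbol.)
No. Shift-reduce conflict between [Y → .] and [B → . -]

Augment with B' → B and build the canonical LR(0) collection (I0 = CLOSURE({[B' → . B]}), then GOTO on every symbol after a dot until no new states appear). It has 11 states:
  I0: { [B → . - - e], [B → . -], [B → . F], [B → . Y (], [B' → . B], [F → . Y], [Y → . (], [Y → . F B (], [Y → .] }  — shift, reduce
  I1: { [Y → ( .] }  — reduce
  I2: { [B → - . - e], [B → - .] }  — shift, reduce
  I3: { [B' → B .] }  — accept
  I4: { [B → . - - e], [B → . -], [B → . F], [B → . Y (], [B → F .], [F → . Y], [Y → . (], [Y → . F B (], [Y → .], [Y → F . B (] }  — shift, 2 reduces
  I5: { [B → Y . (], [F → Y .] }  — shift, reduce
  I6: { [B → Y ( .] }  — reduce
  I7: { [Y → F B . (] }  — shift
  I8: { [Y → F B ( .] }  — reduce
  I9: { [B → - - . e] }  — shift
  I10: { [B → - - e .] }  — reduce

Conflict in state I0:
  Shift-reduce conflict between [Y → .] and [B → . -]
So the grammar is NOT LR(0).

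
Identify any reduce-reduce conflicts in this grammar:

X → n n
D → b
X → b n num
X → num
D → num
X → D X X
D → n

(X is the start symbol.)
Augment with X' → X and build the canonical LR(0) collection (I0 = CLOSURE({[X' → . X]}), then GOTO on every symbol after a dot until no new states appear). It has 11 states:
  I0: { [D → . b], [D → . n], [D → . num], [X → . D X X], [X → . b n num], [X → . n n], [X → . num], [X' → . X] }  — shift
  I1: { [D → . b], [D → . n], [D → . num], [X → . D X X], [X → . b n num], [X → . n n], [X → . num], [X → D . X X] }  — shift
  I2: { [X' → X .] }  — accept
  I3: { [D → b .], [X → b . n num] }  — shift, reduce
  I4: { [D → n .], [X → n . n] }  — shift, reduce
  I5: { [D → num .], [X → num .] }  — 2 reduces
  I6: { [X → n n .] }  — reduce
  I7: { [X → b n . num] }  — shift
  I8: { [X → b n num .] }  — reduce
  I9: { [D → . b], [D → . n], [D → . num], [X → . D X X], [X → . b n num], [X → . n n], [X → . num], [X → D X . X] }  — shift
  I10: { [X → D X X .] }  — reduce

I5 contains complete items [D → num .], [X → num .] — reduce-reduce conflict.

Answer: Yes — I5: [D → num .] vs [X → num .]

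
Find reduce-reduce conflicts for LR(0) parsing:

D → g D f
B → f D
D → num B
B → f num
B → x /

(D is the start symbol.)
A reduce-reduce conflict occurs when an LR(0) state has two complete items [A → α .] and [B → β .] — both call for a reduction, and with no lookahead the parser cannot choose between them.

Augment with D' → D and build the canonical LR(0) collection (I0 = CLOSURE({[D' → . D]}), then GOTO on every symbol after a dot until no new states appear). It has 12 states:
  I0: { [D → . g D f], [D → . num B], [D' → . D] }  — shift
  I1: { [D' → D .] }  — accept
  I2: { [D → . g D f], [D → . num B], [D → g . D f] }  — shift
  I3: { [B → . f D], [B → . f num], [B → . x /], [D → num . B] }  — shift
  I4: { [D → num B .] }  — reduce
  I5: { [B → f . D], [B → f . num], [D → . g D f], [D → . num B] }  — shift
  I6: { [B → x . /] }  — shift
  I7: { [B → x / .] }  — reduce
  I8: { [B → f D .] }  — reduce
  I9: { [B → . f D], [B → . f num], [B → . x /], [B → f num .], [D → num . B] }  — shift, reduce
  I10: { [D → g D . f] }  — shift
  I11: { [D → g D f .] }  — reduce

No state contains more than one complete item.

Answer: No reduce-reduce conflicts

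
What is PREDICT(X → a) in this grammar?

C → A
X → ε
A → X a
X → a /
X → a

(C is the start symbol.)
PREDICT(X → a) = (FIRST(RHS) \ {ε}) ∪ (FOLLOW(X) if ε ∈ FIRST(RHS), i.e. RHS ⇒* ε)
FIRST(a) = { 'a' }
ε ∉ FIRST(a), so FOLLOW(X) is not added.
PREDICT(X → a) = { 'a' }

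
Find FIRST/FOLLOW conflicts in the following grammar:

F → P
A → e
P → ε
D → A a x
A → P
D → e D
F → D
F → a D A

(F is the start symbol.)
Nullable non-terminals: A, F, P.
FIRST sets used below: FIRST(P) = { ε }, FIRST(D) = { 'a', 'e' }

A: nullable alternative(s) A → P; FOLLOW(A) = { $, 'a' }
  A → e: FIRST \ {ε} = { 'e' } — disjoint from FOLLOW(A)
  A → P: FIRST \ {ε} = { } — this is the only nullable alternative, skip

F: nullable alternative(s) F → P; FOLLOW(F) = { $ }
  F → P: FIRST \ {ε} = { } — this is the only nullable alternative, skip
  F → D: FIRST \ {ε} = { 'a', 'e' } — disjoint from FOLLOW(F)
  F → a D A: FIRST \ {ε} = { 'a' } — disjoint from FOLLOW(F)
P has a nullable alternative but only one production, so nothing to check.

D has no nullable alternative, so no FIRST/FOLLOW check is needed there.

No FIRST/FOLLOW conflicts found.

Answer: No FIRST/FOLLOW conflicts.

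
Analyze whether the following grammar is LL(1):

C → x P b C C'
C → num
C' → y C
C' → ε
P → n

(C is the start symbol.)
No. Predict set conflict for C': { 'y' }

A grammar is LL(1) if for each non-terminal N with multiple productions, the predict sets of those productions are pairwise disjoint, where PREDICT(N → α) = (FIRST(α) \ {ε}) ∪ (FOLLOW(N) if α ⇒* ε).

Relevant sets:
  FOLLOW(C') = { $, 'y' }

For C:
  PREDICT(C → x P b C C') = { 'x' }
  PREDICT(C → num) = { 'num' }
For C':
  PREDICT(C' → y C) = { 'y' }
  PREDICT(C' → ε) = { $, 'y' }
P has a single production, so nothing to check there.

Conflict found: Predict set conflict for C': { 'y' }
The grammar is NOT LL(1).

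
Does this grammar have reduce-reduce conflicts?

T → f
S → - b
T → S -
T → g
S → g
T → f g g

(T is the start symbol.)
Augment with T' → T and build the canonical LR(0) collection (I0 = CLOSURE({[T' → . T]}), then GOTO on every symbol after a dot until no new states appear). It has 10 states:
  I0: { [S → . - b], [S → . g], [T → . S -], [T → . f g g], [T → . f], [T → . g], [T' → . T] }  — shift
  I1: { [S → - . b] }  — shift
  I2: { [T → S . -] }  — shift
  I3: { [T' → T .] }  — accept
  I4: { [T → f . g g], [T → f .] }  — shift, reduce
  I5: { [S → g .], [T → g .] }  — 2 reduces
  I6: { [T → f g . g] }  — shift
  I7: { [T → f g g .] }  — reduce
  I8: { [T → S - .] }  — reduce
  I9: { [S → - b .] }  — reduce

I5 contains complete items [S → g .], [T → g .] — reduce-reduce conflict.

Answer: Yes — I5: [S → g .] vs [T → g .]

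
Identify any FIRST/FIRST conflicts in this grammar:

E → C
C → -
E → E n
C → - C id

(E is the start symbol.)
A FIRST/FIRST conflict occurs when two productions N → α and N → β for the same non-terminal have FIRST(α) ∩ FIRST(β) ≠ ∅ (with ε ∈ FIRST of a nullable right-hand side, so two nullable alternatives also conflict).

FIRST sets of the non-terminals at (or reachable through a nullable prefix from) the front of some alternative:
  FIRST(C) = { '-' }
  FIRST(E) = { '-' }

Productions for E:
  E → C: FIRST = { '-' }
  E → E n: FIRST = { '-' }
Productions for C:
  C → -: FIRST = { '-' }
  C → - C id: FIRST = { '-' }

Conflict for E: E → C and E → E n
  Overlap: { '-' }
Conflict for C: C → - and C → - C id
  Overlap: { '-' }

Answer: Yes. E → C / E → E n on { '-' }; C → '-' / C → '-' C id on { '-' }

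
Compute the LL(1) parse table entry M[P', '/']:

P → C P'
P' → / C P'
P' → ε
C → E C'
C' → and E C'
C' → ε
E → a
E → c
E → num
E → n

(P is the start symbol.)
To find M[P', '/'], we find productions for P' where '/' is in the predict set (PREDICT(N → α) = (FIRST(α) \ {ε}) ∪ (FOLLOW(N) if α ⇒* ε)).

Relevant sets:
  FOLLOW(P') = { $ }

P' → / C P': PREDICT = { '/' }
  '/' is in predict set, so this production goes in M[P', '/']
P' → ε: PREDICT = { $ }

M[P', '/'] = P' → / C P'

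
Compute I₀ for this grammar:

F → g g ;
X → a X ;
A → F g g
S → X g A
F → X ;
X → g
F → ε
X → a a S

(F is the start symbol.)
First, augment the grammar with F' → F
I₀ = CLOSURE({ [F' → . F] }):
  [F' → . F] has the dot before F: add [F → . g g ;], [F → . X ;], [F → .]
  [F → . X ;] has the dot before X: add [X → . a X ;], [X → . g], [X → . a a S]
No further items can be added.

I₀ = { [F → . X ;], [F → . g g ;], [F → .], [F' → . F], [X → . a X ;], [X → . a a S], [X → . g] }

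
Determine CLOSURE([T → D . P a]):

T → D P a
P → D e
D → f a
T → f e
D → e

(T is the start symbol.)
{ [D → . e], [D → . f a], [P → . D e], [T → D . P a] }

Start with: [T → D . P a]
  [T → D . P a] has the dot before P: add [P → . D e]
  [P → . D e] has the dot before D: add [D → . f a], [D → . e]
No further items can be added.

CLOSURE = { [D → . e], [D → . f a], [P → . D e], [T → D . P a] }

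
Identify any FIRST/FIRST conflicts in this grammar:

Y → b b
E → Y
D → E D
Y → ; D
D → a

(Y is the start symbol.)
A FIRST/FIRST conflict occurs when two productions N → α and N → β for the same non-terminal have FIRST(α) ∩ FIRST(β) ≠ ∅ (with ε ∈ FIRST of a nullable right-hand side, so two nullable alternatives also conflict).

FIRST sets of the non-terminals at (or reachable through a nullable prefix from) the front of some alternative:
  FIRST(E) = { ';', 'b' }

Productions for Y:
  Y → b b: FIRST = { 'b' }
  Y → ; D: FIRST = { ';' }
Productions for D:
  D → E D: FIRST = { ';', 'b' }
  D → a: FIRST = { 'a' }
E has only one production, so no FIRST/FIRST conflict is possible there.

All alternatives of each non-terminal have pairwise disjoint FIRST sets.

Answer: No FIRST/FIRST conflicts.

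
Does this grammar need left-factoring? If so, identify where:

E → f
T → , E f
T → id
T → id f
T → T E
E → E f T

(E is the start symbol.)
Left-factoring is needed when two productions for the same non-terminal
share a common prefix on the right-hand side.

Productions for E:
  E → f
  E → E f T
Productions for T:
  T → , E f
  T → id
  T → id f
  T → T E

Found common prefix 'id' in productions for T

Answer: Yes, T has productions with common prefix 'id'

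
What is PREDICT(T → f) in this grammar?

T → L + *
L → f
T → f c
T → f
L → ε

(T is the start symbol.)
PREDICT(T → f) = (FIRST(RHS) \ {ε}) ∪ (FOLLOW(T) if ε ∈ FIRST(RHS), i.e. RHS ⇒* ε)
FIRST(f) = { 'f' }
ε ∉ FIRST(f), so FOLLOW(T) is not added.
PREDICT(T → f) = { 'f' }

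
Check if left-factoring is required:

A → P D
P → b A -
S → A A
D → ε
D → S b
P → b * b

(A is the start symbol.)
Left-factoring is needed when two productions for the same non-terminal
share a common prefix on the right-hand side.

Productions for P:
  P → b A -
  P → b * b
Productions for D:
  D → ε
  D → S b

Found common prefix 'b' in productions for P

Answer: Yes, P has productions with common prefix 'b'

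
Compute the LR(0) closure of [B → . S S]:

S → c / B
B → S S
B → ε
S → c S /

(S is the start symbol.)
{ [B → . S S], [S → . c / B], [S → . c S /] }

Start with: [B → . S S]
  [B → . S S] has the dot before S: add [S → . c / B], [S → . c S /]
No further items can be added.

CLOSURE = { [B → . S S], [S → . c / B], [S → . c S /] }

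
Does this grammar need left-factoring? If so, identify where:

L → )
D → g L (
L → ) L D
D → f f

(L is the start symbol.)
Yes, L has productions with common prefix ')'

Left-factoring is needed when two productions for the same non-terminal
share a common prefix on the right-hand side.

Productions for L:
  L → )
  L → ) L D
Productions for D:
  D → g L (
  D → f f

Found common prefix ')' in productions for L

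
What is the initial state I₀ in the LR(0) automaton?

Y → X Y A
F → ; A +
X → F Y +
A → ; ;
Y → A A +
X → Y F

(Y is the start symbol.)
{ [A → . ; ;], [F → . ; A +], [X → . F Y +], [X → . Y F], [Y → . A A +], [Y → . X Y A], [Y' → . Y] }

First, augment the grammar with Y' → Y
I₀ = CLOSURE({ [Y' → . Y] }):
  [Y' → . Y] has the dot before Y: add [Y → . X Y A], [Y → . A A +]
  [Y → . X Y A] has the dot before X: add [X → . F Y +], [X → . Y F]
  [Y → . A A +] has the dot before A: add [A → . ; ;]
  [X → . F Y +] has the dot before F: add [F → . ; A +]
No further items can be added.

I₀ = { [A → . ; ;], [F → . ; A +], [X → . F Y +], [X → . Y F], [Y → . A A +], [Y → . X Y A], [Y' → . Y] }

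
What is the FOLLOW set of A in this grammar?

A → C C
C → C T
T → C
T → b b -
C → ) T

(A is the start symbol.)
{ $ }

A is the start symbol, so $ ∈ FOLLOW(A).
A does not occur on any right-hand side.

Taking the union: FOLLOW(A) = { $ }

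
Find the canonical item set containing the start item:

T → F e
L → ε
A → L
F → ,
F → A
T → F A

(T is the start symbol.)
{ [A → . L], [F → . ,], [F → . A], [L → .], [T → . F A], [T → . F e], [T' → . T] }

First, augment the grammar with T' → T
I₀ = CLOSURE({ [T' → . T] }):
  [T' → . T] has the dot before T: add [T → . F e], [T → . F A]
  [T → . F e] has the dot before F: add [F → . ,], [F → . A]
  [F → . A] has the dot before A: add [A → . L]
  [A → . L] has the dot before L: add [L → .]
No further items can be added.

I₀ = { [A → . L], [F → . ,], [F → . A], [L → .], [T → . F A], [T → . F e], [T' → . T] }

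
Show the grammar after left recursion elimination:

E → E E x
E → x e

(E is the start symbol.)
E → x e E'
E' → E x E'
E' → ε

E is directly left-recursive. The standard transformation for
  A → A α₁ | ... | A α_m | β₁ | ... | β_n
is
  A  → β₁ A' | ... | β_n A'
  A' → α₁ A' | ... | α_m A' | ε

E → x e becomes E → x e E'
E → E E x becomes E' → E x E'
Add E' → ε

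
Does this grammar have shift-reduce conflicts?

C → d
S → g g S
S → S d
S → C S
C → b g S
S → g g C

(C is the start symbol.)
Augment with C' → C and build the canonical LR(0) collection (I0 = CLOSURE({[C' → . C]}), then GOTO on every symbol after a dot until no new states appear). It has 13 states:
  I0: { [C → . b g S], [C → . d], [C' → . C] }  — shift
  I1: { [C' → C .] }  — accept
  I2: { [C → b . g S] }  — shift
  I3: { [C → d .] }  — reduce
  I4: { [C → . b g S], [C → . d], [C → b g . S], [S → . C S], [S → . S d], [S → . g g C], [S → . g g S] }  — shift
  I5: { [C → . b g S], [C → . d], [S → . C S], [S → . S d], [S → . g g C], [S → . g g S], [S → C . S] }  — shift
  I6: { [C → b g S .], [S → S . d] }  — shift, reduce
  I7: { [S → g . g C], [S → g . g S] }  — shift
  I8: { [C → . b g S], [C → . d], [S → . C S], [S → . S d], [S → . g g C], [S → . g g S], [S → g g . C], [S → g g . S] }  — shift
  I9: { [C → . b g S], [C → . d], [S → . C S], [S → . S d], [S → . g g C], [S → . g g S], [S → C . S], [S → g g C .] }  — shift, reduce
  I10: { [S → S . d], [S → g g S .] }  — shift, reduce
  I11: { [S → S d .] }  — reduce
  I12: { [S → C S .], [S → S . d] }  — shift, reduce

I6 contains reduce item [C → b g S .] and shift item [S → S . d] — shift-reduce conflict.
I9 contains reduce item [S → g g C .] and shift items [C → . b g S], [C → . d], [S → . g g C], [S → . g g S] — shift-reduce conflict.
I10 contains reduce item [S → g g S .] and shift item [S → S . d] — shift-reduce conflict.
I12 contains reduce item [S → C S .] and shift item [S → S . d] — shift-reduce conflict.

Answer: Yes — I6: [C → b g S .] vs [S → S . d]; I9: [S → g g C .] vs [C → . b g S]; I10: [S → g g S .] vs [S → S . d]; I12: [S → C S .] vs [S → S . d]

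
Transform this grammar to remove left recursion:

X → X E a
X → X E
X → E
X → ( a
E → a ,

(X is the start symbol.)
X → E X'
X → ( a X'
X' → E a X'
X' → E X'
X' → ε
E → a ,

X is directly left-recursive. The standard transformation for
  A → A α₁ | ... | A α_m | β₁ | ... | β_n
is
  A  → β₁ A' | ... | β_n A'
  A' → α₁ A' | ... | α_m A' | ε

X → E becomes X → E X'
X → ( a becomes X → ( a X'
X → X E a becomes X' → E a X'
X → X E becomes X' → E X'
Add X' → ε

Productions for other non-terminals are unchanged:
  E → a ,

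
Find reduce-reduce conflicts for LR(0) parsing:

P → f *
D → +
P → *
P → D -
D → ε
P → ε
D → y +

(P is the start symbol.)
A reduce-reduce conflict occurs when an LR(0) state has two complete items [A → α .] and [B → β .] — both call for a reduction, and with no lookahead the parser cannot choose between them.

Augment with P' → P and build the canonical LR(0) collection (I0 = CLOSURE({[P' → . P]}), then GOTO on every symbol after a dot until no new states appear). It has 10 states:
  I0: { [D → . +], [D → . y +], [D → .], [P → . *], [P → . D -], [P → . f *], [P → .], [P' → . P] }  — shift, 2 reduces
  I1: { [P → * .] }  — reduce
  I2: { [D → + .] }  — reduce
  I3: { [P → D . -] }  — shift
  I4: { [P' → P .] }  — accept
  I5: { [P → f . *] }  — shift
  I6: { [D → y . +] }  — shift
  I7: { [D → y + .] }  — reduce
  I8: { [P → f * .] }  — reduce
  I9: { [P → D - .] }  — reduce

I0 contains complete items [D → .], [P → .] — reduce-reduce conflict.

Answer: Yes — I0: [D → .] vs [P → .]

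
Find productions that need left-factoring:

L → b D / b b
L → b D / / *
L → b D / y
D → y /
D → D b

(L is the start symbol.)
Left-factoring is needed when two productions for the same non-terminal
share a common prefix on the right-hand side.

Productions for L:
  L → b D / b b
  L → b D / / *
  L → b D / y
Productions for D:
  D → y /
  D → D b

Found common prefix 'b D /' in productions for L

Answer: Yes, L has productions with common prefix 'b D /'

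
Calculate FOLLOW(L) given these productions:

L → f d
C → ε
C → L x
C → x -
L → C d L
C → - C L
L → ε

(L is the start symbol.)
To compute FOLLOW(L), find every occurrence of L on a right-hand side N → α L β: add FIRST(β) \ {ε}, and if β is empty or nullable also add FOLLOW(N). Iterate to a fixed point.

L is the start symbol, so $ ∈ FOLLOW(L).
In C → L x: L is followed by x, add FIRST(x) \ {ε} = { 'x' }
In L → C d L: L is at the end; this adds FOLLOW(L) to itself — nothing new
In C → - C L: L is at the end, add FOLLOW(C)

The FOLLOW sets referred to above (computed the same way, to a fixed point):
  FOLLOW(C) = { '-', 'd', 'f', 'x' }

Taking the union: FOLLOW(L) = { $, '-', 'd', 'f', 'x' }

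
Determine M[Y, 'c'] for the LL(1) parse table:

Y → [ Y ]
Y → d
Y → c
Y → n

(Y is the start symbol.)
Y → c

To find M[Y, 'c'], we find productions for Y where 'c' is in the predict set (PREDICT(N → α) = (FIRST(α) \ {ε}) ∪ (FOLLOW(N) if α ⇒* ε)).

Y → [ Y ]: PREDICT = { '[' }
Y → d: PREDICT = { 'd' }
Y → c: PREDICT = { 'c' }
  'c' is in predict set, so this production goes in M[Y, 'c']
Y → n: PREDICT = { 'n' }

M[Y, 'c'] = Y → c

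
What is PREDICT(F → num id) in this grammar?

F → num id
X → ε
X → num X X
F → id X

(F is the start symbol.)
{ 'num' }

PREDICT(F → num id) = (FIRST(RHS) \ {ε}) ∪ (FOLLOW(F) if ε ∈ FIRST(RHS), i.e. RHS ⇒* ε)
FIRST(num id) = { 'num' }
ε ∉ FIRST(num id), so FOLLOW(F) is not added.
PREDICT(F → num id) = { 'num' }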